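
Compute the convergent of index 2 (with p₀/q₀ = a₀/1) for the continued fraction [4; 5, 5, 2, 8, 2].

109/26

Using pₖ = aₖpₖ₋₁ + pₖ₋₂, qₖ = aₖqₖ₋₁ + qₖ₋₂ (with p₋₁=1, p₋₂=0, q₋₁=0, q₋₂=1):
  k=0: a=4, p=4, q=1
  k=1: a=5, p=21, q=5
  k=2: a=5, p=109, q=26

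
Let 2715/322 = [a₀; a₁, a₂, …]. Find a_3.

6

2715 = 8·322 + 139   →  a_0 = 8
322 = 2·139 + 44   →  a_1 = 2
139 = 3·44 + 7   →  a_2 = 3
44 = 6·7 + 2   →  a_3 = 6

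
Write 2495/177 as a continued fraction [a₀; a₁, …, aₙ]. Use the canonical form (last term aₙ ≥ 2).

2495 = 14×177 + 17
177 = 10×17 + 7
17 = 2×7 + 3
7 = 2×3 + 1
3 = 3×1 + 0  (stop)
So 2495/177 = [14; 10, 2, 2, 3].

[14; 10, 2, 2, 3]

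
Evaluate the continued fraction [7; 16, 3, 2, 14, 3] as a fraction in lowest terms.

35653/5049

Using pₖ = aₖpₖ₋₁ + pₖ₋₂ and qₖ = aₖqₖ₋₁ + qₖ₋₂:
  k=0: a=7, p=7, q=1
  k=1: a=16, p=113, q=16
  k=2: a=3, p=346, q=49
  k=3: a=2, p=805, q=114
  k=4: a=14, p=11616, q=1645
  k=5: a=3, p=35653, q=5049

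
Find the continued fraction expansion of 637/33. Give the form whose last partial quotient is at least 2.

[19; 3, 3, 3]

637 = 19*33 + 10
33 = 3*10 + 3
10 = 3*3 + 1
3 = 3*1 + 0  (stop)
So 637/33 = [19; 3, 3, 3].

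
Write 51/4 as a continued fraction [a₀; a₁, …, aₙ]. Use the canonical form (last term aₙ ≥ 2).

51 = 12*4 + 3
4 = 1*3 + 1
3 = 3*1 + 0  (stop)
So 51/4 = [12; 1, 3].

[12; 1, 3]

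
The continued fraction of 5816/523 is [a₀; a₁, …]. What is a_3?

5816 = 11·523 + 63   →  a_0 = 11
523 = 8·63 + 19   →  a_1 = 8
63 = 3·19 + 6   →  a_2 = 3
19 = 3·6 + 1   →  a_3 = 3

3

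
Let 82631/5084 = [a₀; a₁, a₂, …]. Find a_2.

82631 = 16·5084 + 1287   →  a_0 = 16
5084 = 3·1287 + 1223   →  a_1 = 3
1287 = 1·1223 + 64   →  a_2 = 1

1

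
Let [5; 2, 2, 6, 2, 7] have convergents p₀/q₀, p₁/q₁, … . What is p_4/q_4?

373/69

Using pₖ = aₖpₖ₋₁ + pₖ₋₂, qₖ = aₖqₖ₋₁ + qₖ₋₂ (with p₋₁=1, p₋₂=0, q₋₁=0, q₋₂=1):
  k=0: a=5, p=5, q=1
  k=1: a=2, p=11, q=2
  k=2: a=2, p=27, q=5
  k=3: a=6, p=173, q=32
  k=4: a=2, p=373, q=69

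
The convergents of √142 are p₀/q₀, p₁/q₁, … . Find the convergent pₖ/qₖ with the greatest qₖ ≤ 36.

143/12

√142 = [11; 1, 10, 1, 22, …] (period length 4).
Convergents:
  p_0/q_0 = 11/1
  p_1/q_1 = 12/1
  p_2/q_2 = 131/11
  p_3/q_3 = 143/12
  p_4/q_4 = 3277/275
q_3 = 12 ≤ 36 < 275 = q_4, so the answer is 143/12.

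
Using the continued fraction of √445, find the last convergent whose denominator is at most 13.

232/11

√445 = [21; 10, 1, 1, 10, 42, …] (period length 5).
Convergents:
  p_0/q_0 = 21/1
  p_1/q_1 = 211/10
  p_2/q_2 = 232/11
  p_3/q_3 = 443/21
q_2 = 11 ≤ 13 < 21 = q_3, so the answer is 232/11.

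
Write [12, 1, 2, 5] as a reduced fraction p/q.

Using pₖ = aₖpₖ₋₁ + pₖ₋₂ and qₖ = aₖqₖ₋₁ + qₖ₋₂:
  k=0: a=12, p=12, q=1
  k=1: a=1, p=13, q=1
  k=2: a=2, p=38, q=3
  k=3: a=5, p=203, q=16

203/16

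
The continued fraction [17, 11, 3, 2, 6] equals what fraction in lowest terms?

8681/508

Using pₖ = aₖpₖ₋₁ + pₖ₋₂ and qₖ = aₖqₖ₋₁ + qₖ₋₂:
  k=0: a=17, p=17, q=1
  k=1: a=11, p=188, q=11
  k=2: a=3, p=581, q=34
  k=3: a=2, p=1350, q=79
  k=4: a=6, p=8681, q=508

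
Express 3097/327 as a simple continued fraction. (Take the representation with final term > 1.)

[9; 2, 8, 9, 2]

3097 = 9×327 + 154
327 = 2×154 + 19
154 = 8×19 + 2
19 = 9×2 + 1
2 = 2×1 + 0  (stop)
So 3097/327 = [9; 2, 8, 9, 2].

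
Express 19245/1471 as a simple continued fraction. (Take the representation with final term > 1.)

[13; 12, 17, 2, 3]

19245 = 13×1471 + 122
1471 = 12×122 + 7
122 = 17×7 + 3
7 = 2×3 + 1
3 = 3×1 + 0  (stop)
So 19245/1471 = [13; 12, 17, 2, 3].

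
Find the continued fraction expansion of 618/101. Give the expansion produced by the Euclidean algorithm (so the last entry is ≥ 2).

618 = 6×101 + 12
101 = 8×12 + 5
12 = 2×5 + 2
5 = 2×2 + 1
2 = 2×1 + 0  (stop)
So 618/101 = [6; 8, 2, 2, 2].

[6; 8, 2, 2, 2]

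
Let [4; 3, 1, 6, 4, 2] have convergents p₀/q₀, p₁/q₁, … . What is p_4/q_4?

Using pₖ = aₖpₖ₋₁ + pₖ₋₂, qₖ = aₖqₖ₋₁ + qₖ₋₂ (with p₋₁=1, p₋₂=0, q₋₁=0, q₋₂=1):
  k=0: a=4, p=4, q=1
  k=1: a=3, p=13, q=3
  k=2: a=1, p=17, q=4
  k=3: a=6, p=115, q=27
  k=4: a=4, p=477, q=112

477/112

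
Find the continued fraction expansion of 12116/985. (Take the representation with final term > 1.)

[12; 3, 3, 19, 2, 2]

12116 = 12·985 + 296
985 = 3·296 + 97
296 = 3·97 + 5
97 = 19·5 + 2
5 = 2·2 + 1
2 = 2·1 + 0  (stop)
So 12116/985 = [12; 3, 3, 19, 2, 2].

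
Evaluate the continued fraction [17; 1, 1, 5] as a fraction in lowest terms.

Using pₖ = aₖpₖ₋₁ + pₖ₋₂ and qₖ = aₖqₖ₋₁ + qₖ₋₂:
  k=0: a=17, p=17, q=1
  k=1: a=1, p=18, q=1
  k=2: a=1, p=35, q=2
  k=3: a=5, p=193, q=11

193/11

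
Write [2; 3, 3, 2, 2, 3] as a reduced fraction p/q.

Fold from the inside: start with 3/1.
  2 + 1/3 = 7/3
  2 + 3/7 = 17/7
  3 + 7/17 = 58/17
  3 + 17/58 = 191/58
  2 + 58/191 = 440/191

440/191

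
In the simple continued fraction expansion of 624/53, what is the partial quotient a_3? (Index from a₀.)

624 = 11·53 + 41   →  a_0 = 11
53 = 1·41 + 12   →  a_1 = 1
41 = 3·12 + 5   →  a_2 = 3
12 = 2·5 + 2   →  a_3 = 2

2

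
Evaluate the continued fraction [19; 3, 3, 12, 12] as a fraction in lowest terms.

28681/1486

Fold from the inside: start with 12/1.
  12 + 1/12 = 145/12
  3 + 12/145 = 447/145
  3 + 145/447 = 1486/447
  19 + 447/1486 = 28681/1486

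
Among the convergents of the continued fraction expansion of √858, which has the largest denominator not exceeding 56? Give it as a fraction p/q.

√858 = [29; 3, 2, 3, 58, …] (period length 4).
Convergents:
  p_0/q_0 = 29/1
  p_1/q_1 = 88/3
  p_2/q_2 = 205/7
  p_3/q_3 = 703/24
  p_4/q_4 = 40979/1399
q_3 = 24 ≤ 56 < 1399 = q_4, so the answer is 703/24.

703/24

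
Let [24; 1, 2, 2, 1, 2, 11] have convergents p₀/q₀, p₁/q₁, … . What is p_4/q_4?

Using pₖ = aₖpₖ₋₁ + pₖ₋₂, qₖ = aₖqₖ₋₁ + qₖ₋₂ (with p₋₁=1, p₋₂=0, q₋₁=0, q₋₂=1):
  k=0: a=24, p=24, q=1
  k=1: a=1, p=25, q=1
  k=2: a=2, p=74, q=3
  k=3: a=2, p=173, q=7
  k=4: a=1, p=247, q=10

247/10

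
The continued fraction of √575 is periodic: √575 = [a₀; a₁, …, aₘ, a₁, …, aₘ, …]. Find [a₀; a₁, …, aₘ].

[23; 1, 46]

a₀ = ⌊√575⌋ = 23.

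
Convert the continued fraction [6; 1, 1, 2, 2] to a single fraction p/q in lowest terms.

79/12

Using pₖ = aₖpₖ₋₁ + pₖ₋₂ and qₖ = aₖqₖ₋₁ + qₖ₋₂:
  k=0: a=6, p=6, q=1
  k=1: a=1, p=7, q=1
  k=2: a=1, p=13, q=2
  k=3: a=2, p=33, q=5
  k=4: a=2, p=79, q=12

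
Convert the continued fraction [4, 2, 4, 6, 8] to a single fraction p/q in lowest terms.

Fold from the inside: start with 8/1.
  6 + 1/8 = 49/8
  4 + 8/49 = 204/49
  2 + 49/204 = 457/204
  4 + 204/457 = 2032/457

2032/457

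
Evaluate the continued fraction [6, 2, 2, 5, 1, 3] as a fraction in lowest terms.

Using pₖ = aₖpₖ₋₁ + pₖ₋₂ and qₖ = aₖqₖ₋₁ + qₖ₋₂:
  k=0: a=6, p=6, q=1
  k=1: a=2, p=13, q=2
  k=2: a=2, p=32, q=5
  k=3: a=5, p=173, q=27
  k=4: a=1, p=205, q=32
  k=5: a=3, p=788, q=123

788/123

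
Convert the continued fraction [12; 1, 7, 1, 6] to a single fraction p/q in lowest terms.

Fold from the inside: start with 6/1.
  1 + 1/6 = 7/6
  7 + 6/7 = 55/7
  1 + 7/55 = 62/55
  12 + 55/62 = 799/62

799/62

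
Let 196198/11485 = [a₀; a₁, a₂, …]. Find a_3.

2

196198 = 17·11485 + 953   →  a_0 = 17
11485 = 12·953 + 49   →  a_1 = 12
953 = 19·49 + 22   →  a_2 = 19
49 = 2·22 + 5   →  a_3 = 2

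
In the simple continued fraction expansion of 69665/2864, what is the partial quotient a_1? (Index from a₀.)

3

69665 = 24·2864 + 929   →  a_0 = 24
2864 = 3·929 + 77   →  a_1 = 3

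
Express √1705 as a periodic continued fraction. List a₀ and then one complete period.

[41; 3, 2, 3, 82]

a₀ = ⌊√1705⌋ = 41.
With m₀=0, d₀=1 and mₖ₊₁ = dₖaₖ − mₖ, dₖ₊₁ = (n − mₖ₊₁²)/dₖ, aₖ₊₁ = ⌊(a₀+mₖ₊₁)/dₖ₊₁⌋:
  k=1: m=41, d=24, a=3
  k=2: m=31, d=31, a=2
  k=3: m=31, d=24, a=3
  k=4: m=41, d=1, a=82
d=1 and a=2a₀=82 at k=4, so the next step gives (m, d) = (41, 24) again — its k=1 value — and the period has length 4.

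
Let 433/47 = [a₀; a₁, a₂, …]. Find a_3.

2

433 = 9·47 + 10   →  a_0 = 9
47 = 4·10 + 7   →  a_1 = 4
10 = 1·7 + 3   →  a_2 = 1
7 = 2·3 + 1   →  a_3 = 2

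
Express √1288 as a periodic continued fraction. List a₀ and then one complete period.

[35; 1, 7, 1, 70]

a₀ = ⌊√1288⌋ = 35.
With m₀=0, d₀=1 and mₖ₊₁ = dₖaₖ − mₖ, dₖ₊₁ = (n − mₖ₊₁²)/dₖ, aₖ₊₁ = ⌊(a₀+mₖ₊₁)/dₖ₊₁⌋:
  k=1: m=35, d=63, a=1
  k=2: m=28, d=8, a=7
  k=3: m=28, d=63, a=1
  k=4: m=35, d=1, a=70
d=1 and a=2a₀=70 at k=4, so the next step gives (m, d) = (35, 63) again — its k=1 value — and the period has length 4.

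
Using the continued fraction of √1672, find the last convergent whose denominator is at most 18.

368/9

√1672 = [40; 1, 8, 10, 8, 1, 80, …] (period length 6).
Convergents:
  p_0/q_0 = 40/1
  p_1/q_1 = 41/1
  p_2/q_2 = 368/9
  p_3/q_3 = 3721/91
q_2 = 9 ≤ 18 < 91 = q_3, so the answer is 368/9.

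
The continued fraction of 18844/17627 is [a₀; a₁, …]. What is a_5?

1

18844 = 1·17627 + 1217   →  a_0 = 1
17627 = 14·1217 + 589   →  a_1 = 14
1217 = 2·589 + 39   →  a_2 = 2
589 = 15·39 + 4   →  a_3 = 15
39 = 9·4 + 3   →  a_4 = 9
4 = 1·3 + 1   →  a_5 = 1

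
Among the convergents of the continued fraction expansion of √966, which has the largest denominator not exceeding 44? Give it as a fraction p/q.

777/25

√966 = [31; 12, 2, 2, 2, 12, 62, …] (period length 6).
Convergents:
  p_0/q_0 = 31/1
  p_1/q_1 = 373/12
  p_2/q_2 = 777/25
  p_3/q_3 = 1927/62
q_2 = 25 ≤ 44 < 62 = q_3, so the answer is 777/25.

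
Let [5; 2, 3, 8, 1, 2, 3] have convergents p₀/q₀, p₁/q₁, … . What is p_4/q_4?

Using pₖ = aₖpₖ₋₁ + pₖ₋₂, qₖ = aₖqₖ₋₁ + qₖ₋₂ (with p₋₁=1, p₋₂=0, q₋₁=0, q₋₂=1):
  k=0: a=5, p=5, q=1
  k=1: a=2, p=11, q=2
  k=2: a=3, p=38, q=7
  k=3: a=8, p=315, q=58
  k=4: a=1, p=353, q=65

353/65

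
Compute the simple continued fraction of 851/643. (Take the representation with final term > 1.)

851 = 1·643 + 208
643 = 3·208 + 19
208 = 10·19 + 18
19 = 1·18 + 1
18 = 18·1 + 0  (stop)
So 851/643 = [1; 3, 10, 1, 18].

[1; 3, 10, 1, 18]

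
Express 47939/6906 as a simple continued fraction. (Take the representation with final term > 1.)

47939 = 6×6906 + 6503
6906 = 1×6503 + 403
6503 = 16×403 + 55
403 = 7×55 + 18
55 = 3×18 + 1
18 = 18×1 + 0  (stop)
So 47939/6906 = [6; 1, 16, 7, 3, 18].

[6; 1, 16, 7, 3, 18]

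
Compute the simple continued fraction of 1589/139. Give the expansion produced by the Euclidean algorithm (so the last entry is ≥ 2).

[11; 2, 3, 6, 3]

1589 = 11·139 + 60
139 = 2·60 + 19
60 = 3·19 + 3
19 = 6·3 + 1
3 = 3·1 + 0  (stop)
So 1589/139 = [11; 2, 3, 6, 3].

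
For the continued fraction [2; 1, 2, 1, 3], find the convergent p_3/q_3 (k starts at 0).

Using pₖ = aₖpₖ₋₁ + pₖ₋₂, qₖ = aₖqₖ₋₁ + qₖ₋₂ (with p₋₁=1, p₋₂=0, q₋₁=0, q₋₂=1):
  k=0: a=2, p=2, q=1
  k=1: a=1, p=3, q=1
  k=2: a=2, p=8, q=3
  k=3: a=1, p=11, q=4

11/4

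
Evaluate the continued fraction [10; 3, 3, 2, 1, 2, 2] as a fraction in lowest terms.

Using pₖ = aₖpₖ₋₁ + pₖ₋₂ and qₖ = aₖqₖ₋₁ + qₖ₋₂:
  k=0: a=10, p=10, q=1
  k=1: a=3, p=31, q=3
  k=2: a=3, p=103, q=10
  k=3: a=2, p=237, q=23
  k=4: a=1, p=340, q=33
  k=5: a=2, p=917, q=89
  k=6: a=2, p=2174, q=211

2174/211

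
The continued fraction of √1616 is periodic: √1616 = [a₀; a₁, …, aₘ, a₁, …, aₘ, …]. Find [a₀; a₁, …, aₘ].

a₀ = ⌊√1616⌋ = 40.
With m₀=0, d₀=1 and mₖ₊₁ = dₖaₖ − mₖ, dₖ₊₁ = (n − mₖ₊₁²)/dₖ, aₖ₊₁ = ⌊(a₀+mₖ₊₁)/dₖ₊₁⌋:
  k=1: m=40, d=16, a=5
  k=2: m=40, d=1, a=80
d=1 and a=2a₀=80 at k=2, so the next step gives (m, d) = (40, 16) again — its k=1 value — and the period has length 2.

[40; 5, 80]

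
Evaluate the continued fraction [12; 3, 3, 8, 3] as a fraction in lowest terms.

3186/259

Fold from the inside: start with 3/1.
  8 + 1/3 = 25/3
  3 + 3/25 = 78/25
  3 + 25/78 = 259/78
  12 + 78/259 = 3186/259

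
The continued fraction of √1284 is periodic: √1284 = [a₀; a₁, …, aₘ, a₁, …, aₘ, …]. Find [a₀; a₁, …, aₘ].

[35; 1, 4, 1, 70]

a₀ = ⌊√1284⌋ = 35.
With m₀=0, d₀=1 and mₖ₊₁ = dₖaₖ − mₖ, dₖ₊₁ = (n − mₖ₊₁²)/dₖ, aₖ₊₁ = ⌊(a₀+mₖ₊₁)/dₖ₊₁⌋:
  k=1: m=35, d=59, a=1
  k=2: m=24, d=12, a=4
  k=3: m=24, d=59, a=1
  k=4: m=35, d=1, a=70
d=1 and a=2a₀=70 at k=4, so the next step gives (m, d) = (35, 59) again — its k=1 value — and the period has length 4.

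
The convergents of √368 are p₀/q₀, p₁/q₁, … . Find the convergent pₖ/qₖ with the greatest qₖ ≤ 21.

√368 = [19; 5, 2, 5, 38, …] (period length 4).
Convergents:
  p_0/q_0 = 19/1
  p_1/q_1 = 96/5
  p_2/q_2 = 211/11
  p_3/q_3 = 1151/60
q_2 = 11 ≤ 21 < 60 = q_3, so the answer is 211/11.

211/11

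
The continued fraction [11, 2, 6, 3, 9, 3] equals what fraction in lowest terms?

13607/1187

Fold from the inside: start with 3/1.
  9 + 1/3 = 28/3
  3 + 3/28 = 87/28
  6 + 28/87 = 550/87
  2 + 87/550 = 1187/550
  11 + 550/1187 = 13607/1187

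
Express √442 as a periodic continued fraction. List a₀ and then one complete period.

a₀ = ⌊√442⌋ = 21.
With m₀=0, d₀=1 and mₖ₊₁ = dₖaₖ − mₖ, dₖ₊₁ = (n − mₖ₊₁²)/dₖ, aₖ₊₁ = ⌊(a₀+mₖ₊₁)/dₖ₊₁⌋:
  k=1: m=21, d=1, a=42
d=1 and a=2a₀=42 at k=1, so the next step gives (m, d) = (21, 1) again — its k=1 value — and the period has length 1.

[21; 42]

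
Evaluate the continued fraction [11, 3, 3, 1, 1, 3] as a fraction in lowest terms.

Fold from the inside: start with 3/1.
  1 + 1/3 = 4/3
  1 + 3/4 = 7/4
  3 + 4/7 = 25/7
  3 + 7/25 = 82/25
  11 + 25/82 = 927/82

927/82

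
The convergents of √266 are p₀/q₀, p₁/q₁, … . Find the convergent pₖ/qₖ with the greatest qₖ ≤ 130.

685/42

√266 = [16; 3, 4, 3, 32, …] (period length 4).
Convergents:
  p_0/q_0 = 16/1
  p_1/q_1 = 49/3
  p_2/q_2 = 212/13
  p_3/q_3 = 685/42
  p_4/q_4 = 22132/1357
q_3 = 42 ≤ 130 < 1357 = q_4, so the answer is 685/42.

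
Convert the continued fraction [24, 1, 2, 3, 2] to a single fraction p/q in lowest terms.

568/23

Fold from the inside: start with 2/1.
  3 + 1/2 = 7/2
  2 + 2/7 = 16/7
  1 + 7/16 = 23/16
  24 + 16/23 = 568/23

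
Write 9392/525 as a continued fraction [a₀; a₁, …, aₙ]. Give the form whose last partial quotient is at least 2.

[17; 1, 8, 19, 3]

9392 = 17×525 + 467
525 = 1×467 + 58
467 = 8×58 + 3
58 = 19×3 + 1
3 = 3×1 + 0  (stop)
So 9392/525 = [17; 1, 8, 19, 3].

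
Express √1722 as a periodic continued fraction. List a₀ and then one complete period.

[41; 2, 82]

a₀ = ⌊√1722⌋ = 41.
With m₀=0, d₀=1 and mₖ₊₁ = dₖaₖ − mₖ, dₖ₊₁ = (n − mₖ₊₁²)/dₖ, aₖ₊₁ = ⌊(a₀+mₖ₊₁)/dₖ₊₁⌋:
  k=1: m=41, d=41, a=2
  k=2: m=41, d=1, a=82
d=1 and a=2a₀=82 at k=2, so the next step gives (m, d) = (41, 41) again — its k=1 value — and the period has length 2.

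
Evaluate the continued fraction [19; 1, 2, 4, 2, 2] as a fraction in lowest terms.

Using pₖ = aₖpₖ₋₁ + pₖ₋₂ and qₖ = aₖqₖ₋₁ + qₖ₋₂:
  k=0: a=19, p=19, q=1
  k=1: a=1, p=20, q=1
  k=2: a=2, p=59, q=3
  k=3: a=4, p=256, q=13
  k=4: a=2, p=571, q=29
  k=5: a=2, p=1398, q=71

1398/71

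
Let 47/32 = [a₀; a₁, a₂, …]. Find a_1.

47 = 1·32 + 15   →  a_0 = 1
32 = 2·15 + 2   →  a_1 = 2

2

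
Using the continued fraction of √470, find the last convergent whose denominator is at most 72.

1149/53

√470 = [21; 1, 2, 8, 2, 1, 42, …] (period length 6).
Convergents:
  p_0/q_0 = 21/1
  p_1/q_1 = 22/1
  p_2/q_2 = 65/3
  p_3/q_3 = 542/25
  p_4/q_4 = 1149/53
  p_5/q_5 = 1691/78
q_4 = 53 ≤ 72 < 78 = q_5, so the answer is 1149/53.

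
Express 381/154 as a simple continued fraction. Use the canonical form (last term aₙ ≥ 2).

381 = 2×154 + 73
154 = 2×73 + 8
73 = 9×8 + 1
8 = 8×1 + 0  (stop)
So 381/154 = [2; 2, 9, 8].

[2; 2, 9, 8]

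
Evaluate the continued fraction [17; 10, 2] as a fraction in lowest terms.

Fold from the inside: start with 2/1.
  10 + 1/2 = 21/2
  17 + 2/21 = 359/21

359/21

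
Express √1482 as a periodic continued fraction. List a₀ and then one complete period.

[38; 2, 76]

a₀ = ⌊√1482⌋ = 38.
With m₀=0, d₀=1 and mₖ₊₁ = dₖaₖ − mₖ, dₖ₊₁ = (n − mₖ₊₁²)/dₖ, aₖ₊₁ = ⌊(a₀+mₖ₊₁)/dₖ₊₁⌋:
  k=1: m=38, d=38, a=2
  k=2: m=38, d=1, a=76
d=1 and a=2a₀=76 at k=2, so the next step gives (m, d) = (38, 38) again — its k=1 value — and the period has length 2.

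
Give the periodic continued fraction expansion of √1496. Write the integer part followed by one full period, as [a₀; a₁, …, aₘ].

a₀ = ⌊√1496⌋ = 38.
With m₀=0, d₀=1 and mₖ₊₁ = dₖaₖ − mₖ, dₖ₊₁ = (n − mₖ₊₁²)/dₖ, aₖ₊₁ = ⌊(a₀+mₖ₊₁)/dₖ₊₁⌋:
  k=1: m=38, d=52, a=1
  k=2: m=14, d=25, a=2
  k=3: m=36, d=8, a=9
  k=4: m=36, d=25, a=2
  k=5: m=14, d=52, a=1
  k=6: m=38, d=1, a=76
d=1 and a=2a₀=76 at k=6, so the next step gives (m, d) = (38, 52) again — its k=1 value — and the period has length 6.

[38; 1, 2, 9, 2, 1, 76]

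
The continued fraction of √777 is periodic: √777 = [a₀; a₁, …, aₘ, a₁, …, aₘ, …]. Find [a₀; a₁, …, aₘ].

a₀ = ⌊√777⌋ = 27.
With m₀=0, d₀=1 and mₖ₊₁ = dₖaₖ − mₖ, dₖ₊₁ = (n − mₖ₊₁²)/dₖ, aₖ₊₁ = ⌊(a₀+mₖ₊₁)/dₖ₊₁⌋:
  k=1: m=27, d=48, a=1
  k=2: m=21, d=7, a=6
  k=3: m=21, d=48, a=1
  k=4: m=27, d=1, a=54
d=1 and a=2a₀=54 at k=4, so the next step gives (m, d) = (27, 48) again — its k=1 value — and the period has length 4.

[27; 1, 6, 1, 54]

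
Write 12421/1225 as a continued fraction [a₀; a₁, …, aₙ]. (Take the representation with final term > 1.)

12421 = 10×1225 + 171
1225 = 7×171 + 28
171 = 6×28 + 3
28 = 9×3 + 1
3 = 3×1 + 0  (stop)
So 12421/1225 = [10; 7, 6, 9, 3].

[10; 7, 6, 9, 3]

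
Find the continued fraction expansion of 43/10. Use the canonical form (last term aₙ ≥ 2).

[4; 3, 3]

43 = 4*10 + 3
10 = 3*3 + 1
3 = 3*1 + 0  (stop)
So 43/10 = [4; 3, 3].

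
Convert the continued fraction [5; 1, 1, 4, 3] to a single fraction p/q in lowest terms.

161/29

Fold from the inside: start with 3/1.
  4 + 1/3 = 13/3
  1 + 3/13 = 16/13
  1 + 13/16 = 29/16
  5 + 16/29 = 161/29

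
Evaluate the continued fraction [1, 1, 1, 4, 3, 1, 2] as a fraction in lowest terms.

Fold from the inside: start with 2/1.
  1 + 1/2 = 3/2
  3 + 2/3 = 11/3
  4 + 3/11 = 47/11
  1 + 11/47 = 58/47
  1 + 47/58 = 105/58
  1 + 58/105 = 163/105

163/105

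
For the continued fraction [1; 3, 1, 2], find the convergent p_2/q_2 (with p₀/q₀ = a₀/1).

Using pₖ = aₖpₖ₋₁ + pₖ₋₂, qₖ = aₖqₖ₋₁ + qₖ₋₂ (with p₋₁=1, p₋₂=0, q₋₁=0, q₋₂=1):
  k=0: a=1, p=1, q=1
  k=1: a=3, p=4, q=3
  k=2: a=1, p=5, q=4

5/4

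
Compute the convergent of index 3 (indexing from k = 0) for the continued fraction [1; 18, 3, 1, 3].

77/73

Using pₖ = aₖpₖ₋₁ + pₖ₋₂, qₖ = aₖqₖ₋₁ + qₖ₋₂ (with p₋₁=1, p₋₂=0, q₋₁=0, q₋₂=1):
  k=0: a=1, p=1, q=1
  k=1: a=18, p=19, q=18
  k=2: a=3, p=58, q=55
  k=3: a=1, p=77, q=73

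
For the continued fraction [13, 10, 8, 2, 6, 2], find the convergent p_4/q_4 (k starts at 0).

14579/1113

Using pₖ = aₖpₖ₋₁ + pₖ₋₂, qₖ = aₖqₖ₋₁ + qₖ₋₂ (with p₋₁=1, p₋₂=0, q₋₁=0, q₋₂=1):
  k=0: a=13, p=13, q=1
  k=1: a=10, p=131, q=10
  k=2: a=8, p=1061, q=81
  k=3: a=2, p=2253, q=172
  k=4: a=6, p=14579, q=1113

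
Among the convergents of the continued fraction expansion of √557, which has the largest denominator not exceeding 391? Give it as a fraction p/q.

√557 = [23; 1, 1, 1, 1, 46, …] (period length 5).
Convergents:
  p_0/q_0 = 23/1
  p_1/q_1 = 24/1
  p_2/q_2 = 47/2
  p_3/q_3 = 71/3
  p_4/q_4 = 118/5
  p_5/q_5 = 5499/233
  p_6/q_6 = 5617/238
  p_7/q_7 = 11116/471
q_6 = 238 ≤ 391 < 471 = q_7, so the answer is 5617/238.

5617/238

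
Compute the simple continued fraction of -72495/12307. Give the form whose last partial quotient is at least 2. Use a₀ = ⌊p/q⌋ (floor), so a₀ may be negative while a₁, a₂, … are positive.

[-6; 9, 7, 3, 8, 2, 3]

-72495 = -6·12307 + 1347
12307 = 9·1347 + 184
1347 = 7·184 + 59
184 = 3·59 + 7
59 = 8·7 + 3
7 = 2·3 + 1
3 = 3·1 + 0  (stop)
So -72495/12307 = [-6; 9, 7, 3, 8, 2, 3].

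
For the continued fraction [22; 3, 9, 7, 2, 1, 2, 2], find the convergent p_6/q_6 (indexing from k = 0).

Using pₖ = aₖpₖ₋₁ + pₖ₋₂, qₖ = aₖqₖ₋₁ + qₖ₋₂ (with p₋₁=1, p₋₂=0, q₋₁=0, q₋₂=1):
  k=0: a=22, p=22, q=1
  k=1: a=3, p=67, q=3
  k=2: a=9, p=625, q=28
  k=3: a=7, p=4442, q=199
  k=4: a=2, p=9509, q=426
  k=5: a=1, p=13951, q=625
  k=6: a=2, p=37411, q=1676

37411/1676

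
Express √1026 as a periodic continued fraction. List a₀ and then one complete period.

[32; 32, 64]

a₀ = ⌊√1026⌋ = 32.
With m₀=0, d₀=1 and mₖ₊₁ = dₖaₖ − mₖ, dₖ₊₁ = (n − mₖ₊₁²)/dₖ, aₖ₊₁ = ⌊(a₀+mₖ₊₁)/dₖ₊₁⌋:
  k=1: m=32, d=2, a=32
  k=2: m=32, d=1, a=64
d=1 and a=2a₀=64 at k=2, so the next step gives (m, d) = (32, 2) again — its k=1 value — and the period has length 2.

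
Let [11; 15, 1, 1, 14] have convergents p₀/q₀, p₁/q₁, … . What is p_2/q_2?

177/16

Using pₖ = aₖpₖ₋₁ + pₖ₋₂, qₖ = aₖqₖ₋₁ + qₖ₋₂ (with p₋₁=1, p₋₂=0, q₋₁=0, q₋₂=1):
  k=0: a=11, p=11, q=1
  k=1: a=15, p=166, q=15
  k=2: a=1, p=177, q=16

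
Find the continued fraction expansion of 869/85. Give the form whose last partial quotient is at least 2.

[10; 4, 2, 9]

869 = 10×85 + 19
85 = 4×19 + 9
19 = 2×9 + 1
9 = 9×1 + 0  (stop)
So 869/85 = [10; 4, 2, 9].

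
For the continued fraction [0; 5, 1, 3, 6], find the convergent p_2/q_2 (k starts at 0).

Using pₖ = aₖpₖ₋₁ + pₖ₋₂, qₖ = aₖqₖ₋₁ + qₖ₋₂ (with p₋₁=1, p₋₂=0, q₋₁=0, q₋₂=1):
  k=0: a=0, p=0, q=1
  k=1: a=5, p=1, q=5
  k=2: a=1, p=1, q=6

1/6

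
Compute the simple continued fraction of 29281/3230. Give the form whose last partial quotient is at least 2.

[9; 15, 3, 4, 16]

29281 = 9·3230 + 211
3230 = 15·211 + 65
211 = 3·65 + 16
65 = 4·16 + 1
16 = 16·1 + 0  (stop)
So 29281/3230 = [9; 15, 3, 4, 16].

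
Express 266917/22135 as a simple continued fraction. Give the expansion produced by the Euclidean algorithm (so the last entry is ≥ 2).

266917 = 12×22135 + 1297
22135 = 17×1297 + 86
1297 = 15×86 + 7
86 = 12×7 + 2
7 = 3×2 + 1
2 = 2×1 + 0  (stop)
So 266917/22135 = [12; 17, 15, 12, 3, 2].

[12; 17, 15, 12, 3, 2]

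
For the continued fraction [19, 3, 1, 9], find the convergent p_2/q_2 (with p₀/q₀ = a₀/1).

77/4

Using pₖ = aₖpₖ₋₁ + pₖ₋₂, qₖ = aₖqₖ₋₁ + qₖ₋₂ (with p₋₁=1, p₋₂=0, q₋₁=0, q₋₂=1):
  k=0: a=19, p=19, q=1
  k=1: a=3, p=58, q=3
  k=2: a=1, p=77, q=4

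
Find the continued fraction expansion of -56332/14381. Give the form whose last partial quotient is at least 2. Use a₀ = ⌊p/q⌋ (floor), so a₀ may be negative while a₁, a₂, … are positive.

[-4; 12, 15, 2, 12, 3]

-56332 = -4*14381 + 1192
14381 = 12*1192 + 77
1192 = 15*77 + 37
77 = 2*37 + 3
37 = 12*3 + 1
3 = 3*1 + 0  (stop)
So -56332/14381 = [-4; 12, 15, 2, 12, 3].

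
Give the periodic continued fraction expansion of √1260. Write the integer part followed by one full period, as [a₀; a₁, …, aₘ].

[35; 2, 70]

a₀ = ⌊√1260⌋ = 35.
With m₀=0, d₀=1 and mₖ₊₁ = dₖaₖ − mₖ, dₖ₊₁ = (n − mₖ₊₁²)/dₖ, aₖ₊₁ = ⌊(a₀+mₖ₊₁)/dₖ₊₁⌋:
  k=1: m=35, d=35, a=2
  k=2: m=35, d=1, a=70
d=1 and a=2a₀=70 at k=2, so the next step gives (m, d) = (35, 35) again — its k=1 value — and the period has length 2.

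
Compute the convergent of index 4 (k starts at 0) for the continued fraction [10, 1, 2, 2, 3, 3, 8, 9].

Using pₖ = aₖpₖ₋₁ + pₖ₋₂, qₖ = aₖqₖ₋₁ + qₖ₋₂ (with p₋₁=1, p₋₂=0, q₋₁=0, q₋₂=1):
  k=0: a=10, p=10, q=1
  k=1: a=1, p=11, q=1
  k=2: a=2, p=32, q=3
  k=3: a=2, p=75, q=7
  k=4: a=3, p=257, q=24

257/24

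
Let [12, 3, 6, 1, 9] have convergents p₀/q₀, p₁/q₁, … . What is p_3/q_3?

271/22

Using pₖ = aₖpₖ₋₁ + pₖ₋₂, qₖ = aₖqₖ₋₁ + qₖ₋₂ (with p₋₁=1, p₋₂=0, q₋₁=0, q₋₂=1):
  k=0: a=12, p=12, q=1
  k=1: a=3, p=37, q=3
  k=2: a=6, p=234, q=19
  k=3: a=1, p=271, q=22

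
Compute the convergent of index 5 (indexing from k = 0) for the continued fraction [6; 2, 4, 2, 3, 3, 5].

1464/227

Using pₖ = aₖpₖ₋₁ + pₖ₋₂, qₖ = aₖqₖ₋₁ + qₖ₋₂ (with p₋₁=1, p₋₂=0, q₋₁=0, q₋₂=1):
  k=0: a=6, p=6, q=1
  k=1: a=2, p=13, q=2
  k=2: a=4, p=58, q=9
  k=3: a=2, p=129, q=20
  k=4: a=3, p=445, q=69
  k=5: a=3, p=1464, q=227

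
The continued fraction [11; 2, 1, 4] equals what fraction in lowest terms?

159/14

Fold from the inside: start with 4/1.
  1 + 1/4 = 5/4
  2 + 4/5 = 14/5
  11 + 5/14 = 159/14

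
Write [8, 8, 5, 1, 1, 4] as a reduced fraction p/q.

3322/409

Using pₖ = aₖpₖ₋₁ + pₖ₋₂ and qₖ = aₖqₖ₋₁ + qₖ₋₂:
  k=0: a=8, p=8, q=1
  k=1: a=8, p=65, q=8
  k=2: a=5, p=333, q=41
  k=3: a=1, p=398, q=49
  k=4: a=1, p=731, q=90
  k=5: a=4, p=3322, q=409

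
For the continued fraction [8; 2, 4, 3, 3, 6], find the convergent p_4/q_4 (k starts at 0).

Using pₖ = aₖpₖ₋₁ + pₖ₋₂, qₖ = aₖqₖ₋₁ + qₖ₋₂ (with p₋₁=1, p₋₂=0, q₋₁=0, q₋₂=1):
  k=0: a=8, p=8, q=1
  k=1: a=2, p=17, q=2
  k=2: a=4, p=76, q=9
  k=3: a=3, p=245, q=29
  k=4: a=3, p=811, q=96

811/96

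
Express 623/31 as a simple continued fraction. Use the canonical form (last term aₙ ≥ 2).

623 = 20*31 + 3
31 = 10*3 + 1
3 = 3*1 + 0  (stop)
So 623/31 = [20; 10, 3].

[20; 10, 3]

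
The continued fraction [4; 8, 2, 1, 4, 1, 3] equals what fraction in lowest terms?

2237/543

Using pₖ = aₖpₖ₋₁ + pₖ₋₂ and qₖ = aₖqₖ₋₁ + qₖ₋₂:
  k=0: a=4, p=4, q=1
  k=1: a=8, p=33, q=8
  k=2: a=2, p=70, q=17
  k=3: a=1, p=103, q=25
  k=4: a=4, p=482, q=117
  k=5: a=1, p=585, q=142
  k=6: a=3, p=2237, q=543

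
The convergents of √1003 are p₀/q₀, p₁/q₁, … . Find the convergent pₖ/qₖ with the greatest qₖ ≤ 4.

95/3

√1003 = [31; 1, 2, 31, 2, 1, 62, …] (period length 6).
Convergents:
  p_0/q_0 = 31/1
  p_1/q_1 = 32/1
  p_2/q_2 = 95/3
  p_3/q_3 = 2977/94
q_2 = 3 ≤ 4 < 94 = q_3, so the answer is 95/3.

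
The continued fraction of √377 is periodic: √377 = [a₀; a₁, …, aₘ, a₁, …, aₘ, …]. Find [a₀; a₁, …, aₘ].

[19; 2, 2, 2, 38]

a₀ = ⌊√377⌋ = 19.
With m₀=0, d₀=1 and mₖ₊₁ = dₖaₖ − mₖ, dₖ₊₁ = (n − mₖ₊₁²)/dₖ, aₖ₊₁ = ⌊(a₀+mₖ₊₁)/dₖ₊₁⌋:
  k=1: m=19, d=16, a=2
  k=2: m=13, d=13, a=2
  k=3: m=13, d=16, a=2
  k=4: m=19, d=1, a=38
d=1 and a=2a₀=38 at k=4, so the next step gives (m, d) = (19, 16) again — its k=1 value — and the period has length 4.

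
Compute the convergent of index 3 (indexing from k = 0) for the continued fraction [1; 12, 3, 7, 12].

293/271

Using pₖ = aₖpₖ₋₁ + pₖ₋₂, qₖ = aₖqₖ₋₁ + qₖ₋₂ (with p₋₁=1, p₋₂=0, q₋₁=0, q₋₂=1):
  k=0: a=1, p=1, q=1
  k=1: a=12, p=13, q=12
  k=2: a=3, p=40, q=37
  k=3: a=7, p=293, q=271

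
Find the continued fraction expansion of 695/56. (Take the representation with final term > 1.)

[12; 2, 2, 3, 3]

695 = 12·56 + 23
56 = 2·23 + 10
23 = 2·10 + 3
10 = 3·3 + 1
3 = 3·1 + 0  (stop)
So 695/56 = [12; 2, 2, 3, 3].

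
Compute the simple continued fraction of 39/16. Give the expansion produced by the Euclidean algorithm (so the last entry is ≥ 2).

39 = 2·16 + 7
16 = 2·7 + 2
7 = 3·2 + 1
2 = 2·1 + 0  (stop)
So 39/16 = [2; 2, 3, 2].

[2; 2, 3, 2]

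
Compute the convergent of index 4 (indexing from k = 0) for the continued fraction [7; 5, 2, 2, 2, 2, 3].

Using pₖ = aₖpₖ₋₁ + pₖ₋₂, qₖ = aₖqₖ₋₁ + qₖ₋₂ (with p₋₁=1, p₋₂=0, q₋₁=0, q₋₂=1):
  k=0: a=7, p=7, q=1
  k=1: a=5, p=36, q=5
  k=2: a=2, p=79, q=11
  k=3: a=2, p=194, q=27
  k=4: a=2, p=467, q=65

467/65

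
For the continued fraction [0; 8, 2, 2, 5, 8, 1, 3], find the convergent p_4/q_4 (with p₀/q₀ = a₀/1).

27/227

Using pₖ = aₖpₖ₋₁ + pₖ₋₂, qₖ = aₖqₖ₋₁ + qₖ₋₂ (with p₋₁=1, p₋₂=0, q₋₁=0, q₋₂=1):
  k=0: a=0, p=0, q=1
  k=1: a=8, p=1, q=8
  k=2: a=2, p=2, q=17
  k=3: a=2, p=5, q=42
  k=4: a=5, p=27, q=227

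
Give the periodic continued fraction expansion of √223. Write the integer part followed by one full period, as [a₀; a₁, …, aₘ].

[14; 1, 13, 1, 28]

a₀ = ⌊√223⌋ = 14.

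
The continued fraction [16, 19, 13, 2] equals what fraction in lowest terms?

Fold from the inside: start with 2/1.
  13 + 1/2 = 27/2
  19 + 2/27 = 515/27
  16 + 27/515 = 8267/515

8267/515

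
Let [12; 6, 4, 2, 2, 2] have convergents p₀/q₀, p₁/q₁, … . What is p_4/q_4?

Using pₖ = aₖpₖ₋₁ + pₖ₋₂, qₖ = aₖqₖ₋₁ + qₖ₋₂ (with p₋₁=1, p₋₂=0, q₋₁=0, q₋₂=1):
  k=0: a=12, p=12, q=1
  k=1: a=6, p=73, q=6
  k=2: a=4, p=304, q=25
  k=3: a=2, p=681, q=56
  k=4: a=2, p=1666, q=137

1666/137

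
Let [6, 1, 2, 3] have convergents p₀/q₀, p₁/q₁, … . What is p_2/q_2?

20/3

Using pₖ = aₖpₖ₋₁ + pₖ₋₂, qₖ = aₖqₖ₋₁ + qₖ₋₂ (with p₋₁=1, p₋₂=0, q₋₁=0, q₋₂=1):
  k=0: a=6, p=6, q=1
  k=1: a=1, p=7, q=1
  k=2: a=2, p=20, q=3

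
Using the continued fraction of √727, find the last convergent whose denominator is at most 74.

√727 = [26; 1, 25, 1, 52, …] (period length 4).
Convergents:
  p_0/q_0 = 26/1
  p_1/q_1 = 27/1
  p_2/q_2 = 701/26
  p_3/q_3 = 728/27
  p_4/q_4 = 38557/1430
q_3 = 27 ≤ 74 < 1430 = q_4, so the answer is 728/27.

728/27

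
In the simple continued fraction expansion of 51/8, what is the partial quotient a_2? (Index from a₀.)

1

51 = 6·8 + 3   →  a_0 = 6
8 = 2·3 + 2   →  a_1 = 2
3 = 1·2 + 1   →  a_2 = 1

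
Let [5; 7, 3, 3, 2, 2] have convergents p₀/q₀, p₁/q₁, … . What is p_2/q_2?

Using pₖ = aₖpₖ₋₁ + pₖ₋₂, qₖ = aₖqₖ₋₁ + qₖ₋₂ (with p₋₁=1, p₋₂=0, q₋₁=0, q₋₂=1):
  k=0: a=5, p=5, q=1
  k=1: a=7, p=36, q=7
  k=2: a=3, p=113, q=22

113/22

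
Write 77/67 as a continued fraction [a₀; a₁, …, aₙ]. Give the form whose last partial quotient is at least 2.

[1; 6, 1, 2, 3]

77 = 1*67 + 10
67 = 6*10 + 7
10 = 1*7 + 3
7 = 2*3 + 1
3 = 3*1 + 0  (stop)
So 77/67 = [1; 6, 1, 2, 3].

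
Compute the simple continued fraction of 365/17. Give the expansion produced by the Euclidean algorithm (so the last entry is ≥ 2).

[21; 2, 8]

365 = 21*17 + 8
17 = 2*8 + 1
8 = 8*1 + 0  (stop)
So 365/17 = [21; 2, 8].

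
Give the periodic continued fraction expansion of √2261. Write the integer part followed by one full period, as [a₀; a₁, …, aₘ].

[47; 1, 1, 4, 1, 1, 94]

a₀ = ⌊√2261⌋ = 47.
With m₀=0, d₀=1 and mₖ₊₁ = dₖaₖ − mₖ, dₖ₊₁ = (n − mₖ₊₁²)/dₖ, aₖ₊₁ = ⌊(a₀+mₖ₊₁)/dₖ₊₁⌋:
  k=1: m=47, d=52, a=1
  k=2: m=5, d=43, a=1
  k=3: m=38, d=19, a=4
  k=4: m=38, d=43, a=1
  k=5: m=5, d=52, a=1
  k=6: m=47, d=1, a=94
d=1 and a=2a₀=94 at k=6, so the next step gives (m, d) = (47, 52) again — its k=1 value — and the period has length 6.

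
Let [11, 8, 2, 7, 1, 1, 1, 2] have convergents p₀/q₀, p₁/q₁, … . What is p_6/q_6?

4614/415

Using pₖ = aₖpₖ₋₁ + pₖ₋₂, qₖ = aₖqₖ₋₁ + qₖ₋₂ (with p₋₁=1, p₋₂=0, q₋₁=0, q₋₂=1):
  k=0: a=11, p=11, q=1
  k=1: a=8, p=89, q=8
  k=2: a=2, p=189, q=17
  k=3: a=7, p=1412, q=127
  k=4: a=1, p=1601, q=144
  k=5: a=1, p=3013, q=271
  k=6: a=1, p=4614, q=415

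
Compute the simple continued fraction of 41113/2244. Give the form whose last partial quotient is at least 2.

41113 = 18·2244 + 721
2244 = 3·721 + 81
721 = 8·81 + 73
81 = 1·73 + 8
73 = 9·8 + 1
8 = 8·1 + 0  (stop)
So 41113/2244 = [18; 3, 8, 1, 9, 8].

[18; 3, 8, 1, 9, 8]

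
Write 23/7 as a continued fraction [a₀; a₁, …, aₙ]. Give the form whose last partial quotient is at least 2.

23 = 3·7 + 2
7 = 3·2 + 1
2 = 2·1 + 0  (stop)
So 23/7 = [3; 3, 2].

[3; 3, 2]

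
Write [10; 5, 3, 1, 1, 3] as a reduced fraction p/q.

Using pₖ = aₖpₖ₋₁ + pₖ₋₂ and qₖ = aₖqₖ₋₁ + qₖ₋₂:
  k=0: a=10, p=10, q=1
  k=1: a=5, p=51, q=5
  k=2: a=3, p=163, q=16
  k=3: a=1, p=214, q=21
  k=4: a=1, p=377, q=37
  k=5: a=3, p=1345, q=132

1345/132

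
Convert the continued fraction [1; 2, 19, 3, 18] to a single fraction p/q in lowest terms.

3244/2181

Using pₖ = aₖpₖ₋₁ + pₖ₋₂ and qₖ = aₖqₖ₋₁ + qₖ₋₂:
  k=0: a=1, p=1, q=1
  k=1: a=2, p=3, q=2
  k=2: a=19, p=58, q=39
  k=3: a=3, p=177, q=119
  k=4: a=18, p=3244, q=2181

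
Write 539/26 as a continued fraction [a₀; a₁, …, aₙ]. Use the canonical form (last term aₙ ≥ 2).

[20; 1, 2, 1, 2, 2]

539 = 20×26 + 19
26 = 1×19 + 7
19 = 2×7 + 5
7 = 1×5 + 2
5 = 2×2 + 1
2 = 2×1 + 0  (stop)
So 539/26 = [20; 1, 2, 1, 2, 2].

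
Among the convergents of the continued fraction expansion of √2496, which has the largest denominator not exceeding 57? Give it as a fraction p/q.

1249/25

√2496 = [49; 1, 23, 1, 98, …] (period length 4).
Convergents:
  p_0/q_0 = 49/1
  p_1/q_1 = 50/1
  p_2/q_2 = 1199/24
  p_3/q_3 = 1249/25
  p_4/q_4 = 123601/2474
q_3 = 25 ≤ 57 < 2474 = q_4, so the answer is 1249/25.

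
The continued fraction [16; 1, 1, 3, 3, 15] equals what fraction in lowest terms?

Using pₖ = aₖpₖ₋₁ + pₖ₋₂ and qₖ = aₖqₖ₋₁ + qₖ₋₂:
  k=0: a=16, p=16, q=1
  k=1: a=1, p=17, q=1
  k=2: a=1, p=33, q=2
  k=3: a=3, p=116, q=7
  k=4: a=3, p=381, q=23
  k=5: a=15, p=5831, q=352

5831/352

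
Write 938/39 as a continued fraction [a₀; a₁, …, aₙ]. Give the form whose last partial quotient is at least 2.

938 = 24*39 + 2
39 = 19*2 + 1
2 = 2*1 + 0  (stop)
So 938/39 = [24; 19, 2].

[24; 19, 2]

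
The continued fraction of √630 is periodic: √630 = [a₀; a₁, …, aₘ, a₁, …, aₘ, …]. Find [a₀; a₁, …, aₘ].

[25; 10, 50]

a₀ = ⌊√630⌋ = 25.
With m₀=0, d₀=1 and mₖ₊₁ = dₖaₖ − mₖ, dₖ₊₁ = (n − mₖ₊₁²)/dₖ, aₖ₊₁ = ⌊(a₀+mₖ₊₁)/dₖ₊₁⌋:
  k=1: m=25, d=5, a=10
  k=2: m=25, d=1, a=50
d=1 and a=2a₀=50 at k=2, so the next step gives (m, d) = (25, 5) again — its k=1 value — and the period has length 2.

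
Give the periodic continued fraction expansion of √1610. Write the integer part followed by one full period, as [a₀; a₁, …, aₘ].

a₀ = ⌊√1610⌋ = 40.

[40; 8, 80]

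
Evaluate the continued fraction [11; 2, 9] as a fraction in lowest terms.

Fold from the inside: start with 9/1.
  2 + 1/9 = 19/9
  11 + 9/19 = 218/19

218/19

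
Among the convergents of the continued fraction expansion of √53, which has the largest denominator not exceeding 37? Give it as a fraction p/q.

√53 = [7; 3, 1, 1, 3, 14, …] (period length 5).
Convergents:
  p_0/q_0 = 7/1
  p_1/q_1 = 22/3
  p_2/q_2 = 29/4
  p_3/q_3 = 51/7
  p_4/q_4 = 182/25
  p_5/q_5 = 2599/357
q_4 = 25 ≤ 37 < 357 = q_5, so the answer is 182/25.

182/25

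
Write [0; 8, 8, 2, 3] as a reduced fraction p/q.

Using pₖ = aₖpₖ₋₁ + pₖ₋₂ and qₖ = aₖqₖ₋₁ + qₖ₋₂:
  k=0: a=0, p=0, q=1
  k=1: a=8, p=1, q=8
  k=2: a=8, p=8, q=65
  k=3: a=2, p=17, q=138
  k=4: a=3, p=59, q=479

59/479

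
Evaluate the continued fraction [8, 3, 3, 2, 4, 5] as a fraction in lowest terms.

4426/533

Fold from the inside: start with 5/1.
  4 + 1/5 = 21/5
  2 + 5/21 = 47/21
  3 + 21/47 = 162/47
  3 + 47/162 = 533/162
  8 + 162/533 = 4426/533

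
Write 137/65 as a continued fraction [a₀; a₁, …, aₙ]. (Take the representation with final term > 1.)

[2; 9, 3, 2]

137 = 2*65 + 7
65 = 9*7 + 2
7 = 3*2 + 1
2 = 2*1 + 0  (stop)
So 137/65 = [2; 9, 3, 2].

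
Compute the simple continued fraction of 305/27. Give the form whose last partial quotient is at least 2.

305 = 11·27 + 8
27 = 3·8 + 3
8 = 2·3 + 2
3 = 1·2 + 1
2 = 2·1 + 0  (stop)
So 305/27 = [11; 3, 2, 1, 2].

[11; 3, 2, 1, 2]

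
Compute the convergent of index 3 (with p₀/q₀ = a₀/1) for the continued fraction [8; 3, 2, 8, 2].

489/59

Using pₖ = aₖpₖ₋₁ + pₖ₋₂, qₖ = aₖqₖ₋₁ + qₖ₋₂ (with p₋₁=1, p₋₂=0, q₋₁=0, q₋₂=1):
  k=0: a=8, p=8, q=1
  k=1: a=3, p=25, q=3
  k=2: a=2, p=58, q=7
  k=3: a=8, p=489, q=59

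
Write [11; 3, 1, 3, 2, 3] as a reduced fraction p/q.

1318/117

Fold from the inside: start with 3/1.
  2 + 1/3 = 7/3
  3 + 3/7 = 24/7
  1 + 7/24 = 31/24
  3 + 24/31 = 117/31
  11 + 31/117 = 1318/117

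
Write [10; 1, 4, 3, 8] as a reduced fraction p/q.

Fold from the inside: start with 8/1.
  3 + 1/8 = 25/8
  4 + 8/25 = 108/25
  1 + 25/108 = 133/108
  10 + 108/133 = 1438/133

1438/133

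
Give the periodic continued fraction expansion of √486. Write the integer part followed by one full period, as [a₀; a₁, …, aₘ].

[22; 22, 44]

a₀ = ⌊√486⌋ = 22.
With m₀=0, d₀=1 and mₖ₊₁ = dₖaₖ − mₖ, dₖ₊₁ = (n − mₖ₊₁²)/dₖ, aₖ₊₁ = ⌊(a₀+mₖ₊₁)/dₖ₊₁⌋:
  k=1: m=22, d=2, a=22
  k=2: m=22, d=1, a=44
d=1 and a=2a₀=44 at k=2, so the next step gives (m, d) = (22, 2) again — its k=1 value — and the period has length 2.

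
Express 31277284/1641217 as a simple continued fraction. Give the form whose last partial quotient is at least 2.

[19; 17, 2, 3, 15, 19, 15, 3]

31277284 = 19×1641217 + 94161
1641217 = 17×94161 + 40480
94161 = 2×40480 + 13201
40480 = 3×13201 + 877
13201 = 15×877 + 46
877 = 19×46 + 3
46 = 15×3 + 1
3 = 3×1 + 0  (stop)
So 31277284/1641217 = [19; 17, 2, 3, 15, 19, 15, 3].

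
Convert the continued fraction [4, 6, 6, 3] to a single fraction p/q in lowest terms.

487/117

Using pₖ = aₖpₖ₋₁ + pₖ₋₂ and qₖ = aₖqₖ₋₁ + qₖ₋₂:
  k=0: a=4, p=4, q=1
  k=1: a=6, p=25, q=6
  k=2: a=6, p=154, q=37
  k=3: a=3, p=487, q=117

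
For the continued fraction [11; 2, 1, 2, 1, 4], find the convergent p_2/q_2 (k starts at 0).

34/3

Using pₖ = aₖpₖ₋₁ + pₖ₋₂, qₖ = aₖqₖ₋₁ + qₖ₋₂ (with p₋₁=1, p₋₂=0, q₋₁=0, q₋₂=1):
  k=0: a=11, p=11, q=1
  k=1: a=2, p=23, q=2
  k=2: a=1, p=34, q=3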